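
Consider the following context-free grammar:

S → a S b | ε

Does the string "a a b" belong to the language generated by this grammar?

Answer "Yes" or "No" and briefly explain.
Every derivation applies S → a S b some number n of times and then S → ε, producing a^n b^n with equally many a's and b's. The string a a b has two a's but only one b, so it cannot be derived.

Final answer: No - no valid derivation exists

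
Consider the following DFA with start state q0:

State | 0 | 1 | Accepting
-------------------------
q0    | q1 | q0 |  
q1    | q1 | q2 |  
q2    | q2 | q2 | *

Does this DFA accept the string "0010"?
Start in q0.
Read '0': q0 → q1
Read '0': q1 → q1
Read '1': q1 → q2
Read '0': q2 → q2
Final state q2 is accepting, so the string is accepted.

Final answer: Yes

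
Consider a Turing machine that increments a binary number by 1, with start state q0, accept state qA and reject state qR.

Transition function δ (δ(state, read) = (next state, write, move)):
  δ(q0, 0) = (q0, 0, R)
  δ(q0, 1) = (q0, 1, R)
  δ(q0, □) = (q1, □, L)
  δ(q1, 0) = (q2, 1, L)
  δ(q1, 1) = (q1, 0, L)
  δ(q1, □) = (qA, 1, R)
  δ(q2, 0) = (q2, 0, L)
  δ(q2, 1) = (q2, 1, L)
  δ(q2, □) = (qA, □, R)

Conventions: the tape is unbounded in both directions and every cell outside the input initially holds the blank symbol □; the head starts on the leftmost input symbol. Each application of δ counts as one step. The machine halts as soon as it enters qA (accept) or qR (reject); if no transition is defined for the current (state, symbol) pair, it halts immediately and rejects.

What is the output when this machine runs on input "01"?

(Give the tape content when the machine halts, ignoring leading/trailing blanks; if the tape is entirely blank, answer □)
Step 0: [q0]01 (head at position 0)
Step 1: δ(q0, 0) = (q0, 0, R)  ⊢  0[q0]1 (head at position 1)
Step 2: δ(q0, 1) = (q0, 1, R)  ⊢  01[q0]□ (head at position 2)
Step 3: δ(q0, □) = (q1, □, L)  ⊢  0[q1]1□ (head at position 1)
Step 4: δ(q1, 1) = (q1, 0, L)  ⊢  [q1]00□ (head at position 0)
Step 5: δ(q1, 0) = (q2, 1, L)  ⊢  [q2]□10□ (head at position -1)
Step 6: δ(q2, □) = (qA, □, R)  ⊢  □[qA]10□ (head at position 0)
The machine is in qA, so it halts and accepts.
Tape content when halted (ignoring surrounding blanks): 10

Final answer: Output: 10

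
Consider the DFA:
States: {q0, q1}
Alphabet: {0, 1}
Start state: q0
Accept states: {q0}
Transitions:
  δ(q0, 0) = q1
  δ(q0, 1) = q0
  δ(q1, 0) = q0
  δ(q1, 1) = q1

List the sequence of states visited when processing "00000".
Starting at q0
Read '0': q0 -> q1
Read '0': q1 -> q0
Read '0': q0 -> q1
Read '0': q1 -> q0
Read '0': q0 -> q1

Final answer: q0 -> q1 -> q0 -> q1 -> q0 -> q1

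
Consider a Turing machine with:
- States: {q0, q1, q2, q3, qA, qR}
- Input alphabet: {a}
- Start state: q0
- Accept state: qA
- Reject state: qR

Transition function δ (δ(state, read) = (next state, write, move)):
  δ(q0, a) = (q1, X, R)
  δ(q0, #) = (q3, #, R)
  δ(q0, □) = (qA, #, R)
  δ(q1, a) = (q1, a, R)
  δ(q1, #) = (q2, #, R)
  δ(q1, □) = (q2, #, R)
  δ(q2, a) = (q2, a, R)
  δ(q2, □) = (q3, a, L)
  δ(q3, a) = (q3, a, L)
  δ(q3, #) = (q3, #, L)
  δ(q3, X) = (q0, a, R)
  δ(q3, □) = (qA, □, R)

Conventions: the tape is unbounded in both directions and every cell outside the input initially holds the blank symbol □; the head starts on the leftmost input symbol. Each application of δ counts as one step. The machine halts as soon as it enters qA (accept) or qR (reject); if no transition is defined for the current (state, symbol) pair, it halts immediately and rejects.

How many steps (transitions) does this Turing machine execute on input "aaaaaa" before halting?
Trace (configuration after each step, as tape_left[state]tape_right with head position):
Step 0: [q0]aaaaaa (head at position 0)
Step 1: X[q1]aaaaa (head 1)
Step 2: Xa[q1]aaaa (head 2)
Step 3: Xaa[q1]aaa (head 3)
Step 4: Xaaa[q1]aa (head 4)
Step 5: Xaaaa[q1]a (head 5)
Step 6: Xaaaaa[q1]□ (head 6)
Step 7: Xaaaaa#[q2]□ (head 7)
Step 8: Xaaaaa[q3]#a (head 6)
Step 9: Xaaaa[q3]a#a (head 5)
Step 10: Xaaa[q3]aa#a (head 4)
Step 11: Xaa[q3]aaa#a (head 3)
Step 12: Xa[q3]aaaa#a (head 2)
Step 13: X[q3]aaaaa#a (head 1)
Step 14: [q3]Xaaaaa#a (head 0)
Step 15: a[q0]aaaaa#a (head 1)
Step 16: aX[q1]aaaa#a (head 2)
Step 17: aXa[q1]aaa#a (head 3)
Step 18: aXaa[q1]aa#a (head 4)
Step 19: aXaaa[q1]a#a (head 5)
Step 20: aXaaaa[q1]#a (head 6)
Step 21: aXaaaa#[q2]a (head 7)
Step 22: aXaaaa#a[q2]□ (head 8)
Step 23: aXaaaa#[q3]aa (head 7)
Step 24: aXaaaa[q3]#aa (head 6)
Step 25: aXaaa[q3]a#aa (head 5)
Step 26: aXaa[q3]aa#aa (head 4)
Step 27: aXa[q3]aaa#aa (head 3)
Step 28: aX[q3]aaaa#aa (head 2)
Step 29: a[q3]Xaaaa#aa (head 1)
Step 30: aa[q0]aaaa#aa (head 2)
Step 31: aaX[q1]aaa#aa (head 3)
Step 32: aaXa[q1]aa#aa (head 4)
Step 33: aaXaa[q1]a#aa (head 5)
Step 34: aaXaaa[q1]#aa (head 6)
Step 35: aaXaaa#[q2]aa (head 7)
Step 36: aaXaaa#a[q2]a (head 8)
Step 37: aaXaaa#aa[q2]□ (head 9)
Step 38: aaXaaa#a[q3]aa (head 8)
Step 39: aaXaaa#[q3]aaa (head 7)
Step 40: aaXaaa[q3]#aaa (head 6)
Step 41: aaXaa[q3]a#aaa (head 5)
Step 42: aaXa[q3]aa#aaa (head 4)
Step 43: aaX[q3]aaa#aaa (head 3)
Step 44: aa[q3]Xaaa#aaa (head 2)
Step 45: aaa[q0]aaa#aaa (head 3)
Step 46: aaaX[q1]aa#aaa (head 4)
Step 47: aaaXa[q1]a#aaa (head 5)
Step 48: aaaXaa[q1]#aaa (head 6)
Step 49: aaaXaa#[q2]aaa (head 7)
Step 50: aaaXaa#a[q2]aa (head 8)
Step 51: aaaXaa#aa[q2]a (head 9)
Step 52: aaaXaa#aaa[q2]□ (head 10)
Step 53: aaaXaa#aa[q3]aa (head 9)
Step 54: aaaXaa#a[q3]aaa (head 8)
Step 55: aaaXaa#[q3]aaaa (head 7)
Step 56: aaaXaa[q3]#aaaa (head 6)
Step 57: aaaXa[q3]a#aaaa (head 5)
Step 58: aaaX[q3]aa#aaaa (head 4)
Step 59: aaa[q3]Xaa#aaaa (head 3)
Step 60: aaaa[q0]aa#aaaa (head 4)
Step 61: aaaaX[q1]a#aaaa (head 5)
Step 62: aaaaXa[q1]#aaaa (head 6)
Step 63: aaaaXa#[q2]aaaa (head 7)
Step 64: aaaaXa#a[q2]aaa (head 8)
Step 65: aaaaXa#aa[q2]aa (head 9)
Step 66: aaaaXa#aaa[q2]a (head 10)
Step 67: aaaaXa#aaaa[q2]□ (head 11)
Step 68: aaaaXa#aaa[q3]aa (head 10)
Step 69: aaaaXa#aa[q3]aaa (head 9)
Step 70: aaaaXa#a[q3]aaaa (head 8)
Step 71: aaaaXa#[q3]aaaaa (head 7)
Step 72: aaaaXa[q3]#aaaaa (head 6)
Step 73: aaaaX[q3]a#aaaaa (head 5)
Step 74: aaaa[q3]Xa#aaaaa (head 4)
Step 75: aaaaa[q0]a#aaaaa (head 5)
Step 76: aaaaaX[q1]#aaaaa (head 6)
Step 77: aaaaaX#[q2]aaaaa (head 7)
Step 78: aaaaaX#a[q2]aaaa (head 8)
Step 79: aaaaaX#aa[q2]aaa (head 9)
Step 80: aaaaaX#aaa[q2]aa (head 10)
Step 81: aaaaaX#aaaa[q2]a (head 11)
Step 82: aaaaaX#aaaaa[q2]□ (head 12)
Step 83: aaaaaX#aaaa[q3]aa (head 11)
Step 84: aaaaaX#aaa[q3]aaa (head 10)
Step 85: aaaaaX#aa[q3]aaaa (head 9)
Step 86: aaaaaX#a[q3]aaaaa (head 8)
Step 87: aaaaaX#[q3]aaaaaa (head 7)
Step 88: aaaaaX[q3]#aaaaaa (head 6)
Step 89: aaaaa[q3]X#aaaaaa (head 5)
Step 90: aaaaaa[q0]#aaaaaa (head 6)
Step 91: aaaaaa#[q3]aaaaaa (head 7)
Step 92: aaaaaa[q3]#aaaaaa (head 6)
Step 93: aaaaa[q3]a#aaaaaa (head 5)
Step 94: aaaa[q3]aa#aaaaaa (head 4)
Step 95: aaa[q3]aaa#aaaaaa (head 3)
Step 96: aa[q3]aaaa#aaaaaa (head 2)
Step 97: a[q3]aaaaa#aaaaaa (head 1)
Step 98: [q3]aaaaaa#aaaaaa (head 0)
Step 99: [q3]□aaaaaa#aaaaaa (head -1)
Step 100: □[qA]aaaaaa#aaaaaa (head 0)
The machine is in qA, so it halts and accepts.
Number of transitions executed: 100.

Final answer: 100 steps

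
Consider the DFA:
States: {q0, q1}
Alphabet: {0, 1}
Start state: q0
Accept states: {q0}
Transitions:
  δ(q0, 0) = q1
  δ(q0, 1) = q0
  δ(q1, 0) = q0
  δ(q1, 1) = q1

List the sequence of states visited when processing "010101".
Starting at q0
Read '0': q0 -> q1
Read '1': q1 -> q1
Read '0': q1 -> q0
Read '1': q0 -> q0
Read '0': q0 -> q1
Read '1': q1 -> q1

Final answer: q0 -> q1 -> q1 -> q0 -> q0 -> q1 -> q1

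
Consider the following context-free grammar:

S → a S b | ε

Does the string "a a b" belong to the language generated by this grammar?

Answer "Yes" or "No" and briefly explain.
Every derivation applies S → a S b some number n of times and then S → ε, producing a^n b^n with equally many a's and b's. The string a a b has two a's but only one b, so it cannot be derived.

Final answer: No - no valid derivation exists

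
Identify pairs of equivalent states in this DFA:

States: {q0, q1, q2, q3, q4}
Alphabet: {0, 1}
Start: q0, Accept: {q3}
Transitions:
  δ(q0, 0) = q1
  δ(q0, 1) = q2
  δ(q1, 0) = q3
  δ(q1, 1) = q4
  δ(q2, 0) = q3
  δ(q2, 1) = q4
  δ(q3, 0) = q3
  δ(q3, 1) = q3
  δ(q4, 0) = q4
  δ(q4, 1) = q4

Using the table-filling algorithm:
Round 0 – mark pairs where exactly one state is accepting: (q0,q3), (q1,q3), (q2,q3), (q3,q4)
Round 1 – newly marked: (q0,q1) [on 0: q1 vs q3, already marked]; (q0,q2) [on 0: q1 vs q3, already marked]; (q1,q4) [on 0: q3 vs q4, already marked]; (q2,q4) [on 0: q3 vs q4, already marked]
Round 2 – newly marked: (q0,q4) [on 0: q1 vs q4, already marked]
No further pairs can be marked.
(q1, q2) unmarked: δ(q1,0)=q3, δ(q2,0)=q3; δ(q1,1)=q4, δ(q2,1)=q4 → equivalent
Equivalent pairs: (q1, q2)

Final answer: Equivalent pairs: (q1, q2)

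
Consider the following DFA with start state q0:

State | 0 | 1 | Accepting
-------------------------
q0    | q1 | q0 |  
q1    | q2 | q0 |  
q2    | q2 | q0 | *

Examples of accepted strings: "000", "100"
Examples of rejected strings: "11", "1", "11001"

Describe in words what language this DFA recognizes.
binary strings ending with '00'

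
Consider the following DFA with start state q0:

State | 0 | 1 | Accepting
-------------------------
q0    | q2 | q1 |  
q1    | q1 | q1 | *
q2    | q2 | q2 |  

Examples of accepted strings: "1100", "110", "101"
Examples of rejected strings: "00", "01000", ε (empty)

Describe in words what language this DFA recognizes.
non-empty binary strings starting with 1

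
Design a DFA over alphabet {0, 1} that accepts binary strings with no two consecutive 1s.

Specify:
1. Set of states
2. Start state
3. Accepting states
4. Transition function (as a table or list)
One valid DFA (any DFA recognizing the same language is acceptable):
States: {q0, q1, dead}
Start: q0
Accepting: {q0, q1}
Transitions (accepting states marked with *):
State | 0 | 1 | Accepting
-------------------------
q0    | q0 | q1 | *
q1    | q0 | dead | *
dead  | dead | dead |  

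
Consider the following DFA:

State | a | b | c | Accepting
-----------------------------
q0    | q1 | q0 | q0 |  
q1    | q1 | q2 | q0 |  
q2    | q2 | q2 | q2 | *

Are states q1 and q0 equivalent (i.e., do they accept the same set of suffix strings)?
Try the suffix "b".
From q1: q1 → q2 — accepting.
From q0: q0 → q0 — not accepting.
The two states disagree on this suffix, so they are not equivalent.

Final answer: No. Distinguishing string: "b" - accepted from q1 but not from q0.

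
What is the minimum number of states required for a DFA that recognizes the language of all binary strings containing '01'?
Language: binary strings containing '01'
Lower bound (Myhill–Nerode): the prefixes ε, 0, 01 are pairwise distinguishable:
  ε vs 01: suffix ε distinguishes them (ε is rejected, 01 is accepted)
  0 vs 01: suffix ε distinguishes them (0 is rejected, 01 is accepted)
  ε vs 0: suffix 1 distinguishes them (ε·1 = 1 is rejected, 0·1 = 01 is accepted)
So any DFA needs at least 3 states.
Upper bound: a DFA with 3 states exists (one state per class above: 'no progress', 'last symbol 0', and 'seen 01' (accepting sink)).
Minimum states: 3

Final answer: 3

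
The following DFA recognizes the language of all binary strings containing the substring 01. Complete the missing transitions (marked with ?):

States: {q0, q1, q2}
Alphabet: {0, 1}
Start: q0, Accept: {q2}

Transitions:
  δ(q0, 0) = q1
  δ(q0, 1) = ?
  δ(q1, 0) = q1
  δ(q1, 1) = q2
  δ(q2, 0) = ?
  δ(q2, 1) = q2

What each state remembers (consistent with the given transitions and accept states):
  q0: 01 not seen yet and the last symbol was not 0
  q1: 01 not seen yet and the last symbol was 0
  q2: the substring 01 has already been seen
Filling in the missing entries:
  δ(q0, 1): in q0 (01 not seen yet and the last symbol was not 0), after reading 1 we have: 01 not seen yet and the last symbol was not 0 → q0
  δ(q2, 0): in q2 (the substring 01 has already been seen), after reading 0 we have: the substring 01 has already been seen → q2

Final answer: δ(q0, 1) = q0; δ(q2, 0) = q2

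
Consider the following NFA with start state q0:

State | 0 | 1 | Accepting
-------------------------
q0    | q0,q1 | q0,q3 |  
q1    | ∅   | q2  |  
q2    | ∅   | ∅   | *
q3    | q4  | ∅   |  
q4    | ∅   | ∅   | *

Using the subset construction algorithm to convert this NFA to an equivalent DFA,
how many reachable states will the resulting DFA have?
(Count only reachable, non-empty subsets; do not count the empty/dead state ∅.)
Start subset: {q0}
{q0}: on 0 → {q0, q1}, on 1 → {q0, q3}
{q0, q1}: on 0 → {q0, q1}, on 1 → {q0, q2, q3}
{q0, q3}: on 0 → {q0, q1, q4}, on 1 → {q0, q3}
{q0, q2, q3}: on 0 → {q0, q1, q4}, on 1 → {q0, q3}
{q0, q1, q4}: on 0 → {q0, q1}, on 1 → {q0, q2, q3}
Reachable non-empty subsets: {q0}, {q0, q1}, {q0, q3}, {q0, q2, q3}, {q0, q1, q4} — 5 in total.

Final answer: 5 states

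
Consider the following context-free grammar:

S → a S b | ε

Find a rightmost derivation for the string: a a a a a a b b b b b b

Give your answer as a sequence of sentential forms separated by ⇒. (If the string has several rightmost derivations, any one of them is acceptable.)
Start with S.
Step 1: the rightmost non-terminal is S; apply S → a S b:  a S b
Step 2: the rightmost non-terminal is S; apply S → a S b:  a a S b b
Step 3: the rightmost non-terminal is S; apply S → a S b:  a a a S b b b
Step 4: the rightmost non-terminal is S; apply S → a S b:  a a a a S b b b b
Step 5: the rightmost non-terminal is S; apply S → a S b:  a a a a a S b b b b b
Step 6: the rightmost non-terminal is S; apply S → a S b:  a a a a a a S b b b b b b
Step 7: the rightmost non-terminal is S; apply S → ε:  a a a a a a b b b b b b

Final answer: S ⇒ a S b ⇒ a a S b b ⇒ a a a S b b b ⇒ a a a a S b b b b ⇒ a a a a a S b b b b b ⇒ a a a a a a S b b b b b b ⇒ a a a a a a b b b b b b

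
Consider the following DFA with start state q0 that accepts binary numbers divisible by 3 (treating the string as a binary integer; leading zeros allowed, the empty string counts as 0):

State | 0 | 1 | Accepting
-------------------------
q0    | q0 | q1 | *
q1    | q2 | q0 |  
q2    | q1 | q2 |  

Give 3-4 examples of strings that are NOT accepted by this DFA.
Any strings that end in a non-accepting state work; for example:
"1": q0 → q1; q1 is not accepting → rejected
"010": q0 → q0 → q1 → q2; q2 is not accepting → rejected
"0001": q0 → q0 → q0 → q0 → q1; q1 is not accepting → rejected
"0111": q0 → q0 → q1 → q0 → q1; q1 is not accepting → rejected

Final answer: "1", "010", "0001", "0111"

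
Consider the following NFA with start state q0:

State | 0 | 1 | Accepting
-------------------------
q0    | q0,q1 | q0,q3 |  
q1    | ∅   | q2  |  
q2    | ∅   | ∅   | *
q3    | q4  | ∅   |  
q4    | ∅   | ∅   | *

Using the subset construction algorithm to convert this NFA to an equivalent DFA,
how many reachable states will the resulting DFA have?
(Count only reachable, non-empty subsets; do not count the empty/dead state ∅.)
Start subset: {q0}
{q0}: on 0 → {q0, q1}, on 1 → {q0, q3}
{q0, q1}: on 0 → {q0, q1}, on 1 → {q0, q2, q3}
{q0, q3}: on 0 → {q0, q1, q4}, on 1 → {q0, q3}
{q0, q2, q3}: on 0 → {q0, q1, q4}, on 1 → {q0, q3}
{q0, q1, q4}: on 0 → {q0, q1}, on 1 → {q0, q2, q3}
Reachable non-empty subsets: {q0}, {q0, q1}, {q0, q3}, {q0, q2, q3}, {q0, q1, q4} — 5 in total.

Final answer: 5 states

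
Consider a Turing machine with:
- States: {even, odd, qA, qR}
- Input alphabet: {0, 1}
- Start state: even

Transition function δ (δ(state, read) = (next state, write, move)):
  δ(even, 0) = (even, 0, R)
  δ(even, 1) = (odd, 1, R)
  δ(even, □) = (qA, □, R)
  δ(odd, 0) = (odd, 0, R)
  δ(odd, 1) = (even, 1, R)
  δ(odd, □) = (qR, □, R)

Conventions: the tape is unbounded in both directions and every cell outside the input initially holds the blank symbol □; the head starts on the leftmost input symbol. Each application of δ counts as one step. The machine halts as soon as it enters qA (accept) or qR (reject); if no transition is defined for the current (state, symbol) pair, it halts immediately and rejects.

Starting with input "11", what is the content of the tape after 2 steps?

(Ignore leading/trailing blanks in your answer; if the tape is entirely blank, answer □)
Step 0: [even]11 (head at position 0)
Step 1: δ(even, 1) = (odd, 1, R)  ⊢  1[odd]1 (head at position 1)
Step 2: δ(odd, 1) = (even, 1, R)  ⊢  11[even]□ (head at position 2)
Tape after 2 steps (ignoring surrounding blanks): 11

Final answer: Tape: 11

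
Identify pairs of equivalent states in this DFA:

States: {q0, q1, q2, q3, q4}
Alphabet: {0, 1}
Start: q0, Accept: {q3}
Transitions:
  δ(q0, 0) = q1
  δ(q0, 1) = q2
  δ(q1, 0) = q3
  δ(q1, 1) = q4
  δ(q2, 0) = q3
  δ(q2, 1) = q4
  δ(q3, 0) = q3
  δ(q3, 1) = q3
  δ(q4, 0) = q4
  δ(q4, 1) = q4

Using the table-filling algorithm:
Round 0 – mark pairs where exactly one state is accepting: (q0,q3), (q1,q3), (q2,q3), (q3,q4)
Round 1 – newly marked: (q0,q1) [on 0: q1 vs q3, already marked]; (q0,q2) [on 0: q1 vs q3, already marked]; (q1,q4) [on 0: q3 vs q4, already marked]; (q2,q4) [on 0: q3 vs q4, already marked]
Round 2 – newly marked: (q0,q4) [on 0: q1 vs q4, already marked]
No further pairs can be marked.
(q1, q2) unmarked: δ(q1,0)=q3, δ(q2,0)=q3; δ(q1,1)=q4, δ(q2,1)=q4 → equivalent
Equivalent pairs: (q1, q2)

Final answer: Equivalent pairs: (q1, q2)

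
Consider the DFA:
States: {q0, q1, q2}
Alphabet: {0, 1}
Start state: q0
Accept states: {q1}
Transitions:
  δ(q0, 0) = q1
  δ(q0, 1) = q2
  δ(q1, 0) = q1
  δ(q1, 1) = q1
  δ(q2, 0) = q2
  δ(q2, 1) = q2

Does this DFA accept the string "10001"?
Processing string "10001":
  q0 --1--> q2
  q2 --0--> q2
  q2 --0--> q2
  q2 --0--> q2
  q2 --1--> q2
Final state: q2
Accept states: {q1}
q2 is not an accept state, so the string is rejected.

Final answer: No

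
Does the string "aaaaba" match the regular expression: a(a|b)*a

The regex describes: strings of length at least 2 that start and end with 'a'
Yes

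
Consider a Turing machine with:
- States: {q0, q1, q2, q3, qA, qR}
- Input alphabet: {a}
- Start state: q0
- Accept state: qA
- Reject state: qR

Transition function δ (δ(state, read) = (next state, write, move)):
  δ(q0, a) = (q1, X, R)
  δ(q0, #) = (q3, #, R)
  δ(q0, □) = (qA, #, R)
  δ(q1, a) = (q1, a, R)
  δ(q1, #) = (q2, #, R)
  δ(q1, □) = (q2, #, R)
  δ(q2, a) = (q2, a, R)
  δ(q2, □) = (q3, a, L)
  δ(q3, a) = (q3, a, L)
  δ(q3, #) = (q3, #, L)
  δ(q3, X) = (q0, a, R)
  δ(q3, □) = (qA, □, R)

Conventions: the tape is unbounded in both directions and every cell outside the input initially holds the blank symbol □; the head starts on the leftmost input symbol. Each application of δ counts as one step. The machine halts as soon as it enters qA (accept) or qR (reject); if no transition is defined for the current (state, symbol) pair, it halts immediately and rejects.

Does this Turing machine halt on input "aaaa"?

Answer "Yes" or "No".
Trace (configuration after each step, as tape_left[state]tape_right with head position):
Step 0: [q0]aaaa (head at position 0)
Step 1: X[q1]aaa (head 1)
Step 2: Xa[q1]aa (head 2)
Step 3: Xaa[q1]a (head 3)
Step 4: Xaaa[q1]□ (head 4)
Step 5: Xaaa#[q2]□ (head 5)
Step 6: Xaaa[q3]#a (head 4)
Step 7: Xaa[q3]a#a (head 3)
Step 8: Xa[q3]aa#a (head 2)
Step 9: X[q3]aaa#a (head 1)
Step 10: [q3]Xaaa#a (head 0)
Step 11: a[q0]aaa#a (head 1)
Step 12: aX[q1]aa#a (head 2)
Step 13: aXa[q1]a#a (head 3)
Step 14: aXaa[q1]#a (head 4)
Step 15: aXaa#[q2]a (head 5)
Step 16: aXaa#a[q2]□ (head 6)
Step 17: aXaa#[q3]aa (head 5)
Step 18: aXaa[q3]#aa (head 4)
Step 19: aXa[q3]a#aa (head 3)
Step 20: aX[q3]aa#aa (head 2)
Step 21: a[q3]Xaa#aa (head 1)
Step 22: aa[q0]aa#aa (head 2)
Step 23: aaX[q1]a#aa (head 3)
Step 24: aaXa[q1]#aa (head 4)
Step 25: aaXa#[q2]aa (head 5)
Step 26: aaXa#a[q2]a (head 6)
Step 27: aaXa#aa[q2]□ (head 7)
Step 28: aaXa#a[q3]aa (head 6)
Step 29: aaXa#[q3]aaa (head 5)
Step 30: aaXa[q3]#aaa (head 4)
Step 31: aaX[q3]a#aaa (head 3)
Step 32: aa[q3]Xa#aaa (head 2)
Step 33: aaa[q0]a#aaa (head 3)
Step 34: aaaX[q1]#aaa (head 4)
Step 35: aaaX#[q2]aaa (head 5)
Step 36: aaaX#a[q2]aa (head 6)
Step 37: aaaX#aa[q2]a (head 7)
Step 38: aaaX#aaa[q2]□ (head 8)
Step 39: aaaX#aa[q3]aa (head 7)
Step 40: aaaX#a[q3]aaa (head 6)
Step 41: aaaX#[q3]aaaa (head 5)
Step 42: aaaX[q3]#aaaa (head 4)
Step 43: aaa[q3]X#aaaa (head 3)
Step 44: aaaa[q0]#aaaa (head 4)
Step 45: aaaa#[q3]aaaa (head 5)
Step 46: aaaa[q3]#aaaa (head 4)
Step 47: aaa[q3]a#aaaa (head 3)
Step 48: aa[q3]aa#aaaa (head 2)
Step 49: a[q3]aaa#aaaa (head 1)
Step 50: [q3]aaaa#aaaa (head 0)
Step 51: [q3]□aaaa#aaaa (head -1)
Step 52: □[qA]aaaa#aaaa (head 0)
The machine is in qA, so it halts and accepts.
It halts after 52 steps.

Final answer: Yes - halts after 52 steps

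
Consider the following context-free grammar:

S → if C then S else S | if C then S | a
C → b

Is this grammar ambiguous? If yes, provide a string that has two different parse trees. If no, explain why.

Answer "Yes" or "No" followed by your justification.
The 'dangling else' can attach to either if. Two leftmost derivations of  if b then if b then a else a:
  (1) S ⇒ if C then S else S ⇒ if b then S else S ⇒ if b then if C then S else S ⇒ if b then if b then S else S ⇒ if b then if b then a else S ⇒ if b then if b then a else a   (else belongs to the outer if)
  (2) S ⇒ if C then S ⇒ if b then S ⇒ if b then if C then S else S ⇒ if b then if b then S else S ⇒ if b then if b then a else S ⇒ if b then if b then a else a   (else belongs to the inner if)
Two distinct parse trees for the same string, so the grammar is ambiguous.

Final answer: Yes - the string 'if b then if b then a else a' has two distinct leftmost derivations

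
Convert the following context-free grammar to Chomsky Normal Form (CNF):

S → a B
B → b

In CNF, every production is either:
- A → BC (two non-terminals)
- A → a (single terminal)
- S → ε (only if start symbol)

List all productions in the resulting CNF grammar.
The grammar has no ε-productions or unit productions to eliminate.
S → a B has terminal a in a right-hand side of length ≥ 2: introduce T_a → a and use T_a in place of a.
B → b is already in CNF (single terminal) – keep it.
S → a B becomes S → T_a B.
Resulting CNF grammar (3 productions): T_a → a; B → b; S → T_a B

Final answer: T_a → a; B → b; S → T_a B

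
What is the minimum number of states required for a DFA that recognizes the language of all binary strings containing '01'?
Language: binary strings containing '01'
Lower bound (Myhill–Nerode): the prefixes ε, 0, 01 are pairwise distinguishable:
  ε vs 01: suffix ε distinguishes them (ε is rejected, 01 is accepted)
  0 vs 01: suffix ε distinguishes them (0 is rejected, 01 is accepted)
  ε vs 0: suffix 1 distinguishes them (ε·1 = 1 is rejected, 0·1 = 01 is accepted)
So any DFA needs at least 3 states.
Upper bound: a DFA with 3 states exists (one state per class above: 'no progress', 'last symbol 0', and 'seen 01' (accepting sink)).
Minimum states: 3

Final answer: 3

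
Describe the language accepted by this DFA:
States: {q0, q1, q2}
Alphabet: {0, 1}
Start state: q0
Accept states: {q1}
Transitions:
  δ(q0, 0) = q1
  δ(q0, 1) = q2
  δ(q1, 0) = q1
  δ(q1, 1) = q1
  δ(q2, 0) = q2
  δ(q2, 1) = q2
Analyzing the DFA structure:
Start state: q0
Accept states: {q1}
Interpreting what each state remembers (checking against the transitions):
  q0: nothing has been read yet
  q1: the first symbol was 0
  q2: the first symbol was 1 (trap state)
  δ(q0, 0): in q0 (nothing has been read yet), after reading 0 we have: the first symbol was 0 → q1
  δ(q0, 1): in q0 (nothing has been read yet), after reading 1 we have: the first symbol was 1 (trap state) → q2
  δ(q1, 0): in q1 (the first symbol was 0), after reading 0 we have: the first symbol was 0 → q1
  δ(q1, 1): in q1 (the first symbol was 0), after reading 1 we have: the first symbol was 0 → q1
  δ(q2, 0): in q2 (the first symbol was 1 (trap state)), after reading 0 we have: the first symbol was 1 (trap state) → q2
  δ(q2, 1): in q2 (the first symbol was 1 (trap state)), after reading 1 we have: the first symbol was 1 (trap state) → q2
A string is accepted iff it ends in {q1}, i.e. the first symbol was 0.
Language: All binary strings starting with 0

Final answer: All binary strings starting with 0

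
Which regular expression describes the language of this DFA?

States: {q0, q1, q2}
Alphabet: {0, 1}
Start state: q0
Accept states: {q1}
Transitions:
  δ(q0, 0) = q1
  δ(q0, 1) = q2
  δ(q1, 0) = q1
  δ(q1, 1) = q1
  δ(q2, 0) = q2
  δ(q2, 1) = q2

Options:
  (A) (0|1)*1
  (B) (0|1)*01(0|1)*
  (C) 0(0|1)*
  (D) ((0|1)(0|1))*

Testing sample strings against the DFA:
  '1011' -> rejected
  '00' -> accepted
  '10' -> rejected
  '00' -> accepted
Checking each option for a counterexample:
  (A) (0|1)*1: '0' is accepted by the DFA but does not match the regex → eliminated
  (B) (0|1)*01(0|1)*: '0' is accepted by the DFA but does not match the regex → eliminated
  (C) 0(0|1)*: agrees with the DFA on all strings of length ≤ 4
  (D) ((0|1)(0|1))*: ε is rejected by the DFA but matches the regex → eliminated
Only (C) 0(0|1)* is consistent with the DFA.

Final answer: (C) 0(0|1)*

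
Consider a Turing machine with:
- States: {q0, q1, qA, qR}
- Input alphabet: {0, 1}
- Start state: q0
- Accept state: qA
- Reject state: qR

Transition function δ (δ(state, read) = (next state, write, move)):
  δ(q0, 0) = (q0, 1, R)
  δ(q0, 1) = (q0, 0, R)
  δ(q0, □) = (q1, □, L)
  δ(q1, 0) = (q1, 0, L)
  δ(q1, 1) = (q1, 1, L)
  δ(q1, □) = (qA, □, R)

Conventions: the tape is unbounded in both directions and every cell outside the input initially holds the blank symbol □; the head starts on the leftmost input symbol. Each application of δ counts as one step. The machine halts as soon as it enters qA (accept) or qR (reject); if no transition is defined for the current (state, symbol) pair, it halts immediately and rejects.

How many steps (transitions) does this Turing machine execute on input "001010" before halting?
Step 0: [q0]001010 (head at position 0)
Step 1: δ(q0, 0) = (q0, 1, R)  ⊢  1[q0]01010 (head at position 1)
Step 2: δ(q0, 0) = (q0, 1, R)  ⊢  11[q0]1010 (head at position 2)
Step 3: δ(q0, 1) = (q0, 0, R)  ⊢  110[q0]010 (head at position 3)
Step 4: δ(q0, 0) = (q0, 1, R)  ⊢  1101[q0]10 (head at position 4)
Step 5: δ(q0, 1) = (q0, 0, R)  ⊢  11010[q0]0 (head at position 5)
Step 6: δ(q0, 0) = (q0, 1, R)  ⊢  110101[q0]□ (head at position 6)
Step 7: δ(q0, □) = (q1, □, L)  ⊢  11010[q1]1□ (head at position 5)
Step 8: δ(q1, 1) = (q1, 1, L)  ⊢  1101[q1]01□ (head at position 4)
Step 9: δ(q1, 0) = (q1, 0, L)  ⊢  110[q1]101□ (head at position 3)
Step 10: δ(q1, 1) = (q1, 1, L)  ⊢  11[q1]0101□ (head at position 2)
Step 11: δ(q1, 0) = (q1, 0, L)  ⊢  1[q1]10101□ (head at position 1)
Step 12: δ(q1, 1) = (q1, 1, L)  ⊢  [q1]110101□ (head at position 0)
Step 13: δ(q1, 1) = (q1, 1, L)  ⊢  [q1]□110101□ (head at position -1)
Step 14: δ(q1, □) = (qA, □, R)  ⊢  □[qA]110101□ (head at position 0)
The machine is in qA, so it halts and accepts.
Number of transitions executed: 14.

Final answer: 14 steps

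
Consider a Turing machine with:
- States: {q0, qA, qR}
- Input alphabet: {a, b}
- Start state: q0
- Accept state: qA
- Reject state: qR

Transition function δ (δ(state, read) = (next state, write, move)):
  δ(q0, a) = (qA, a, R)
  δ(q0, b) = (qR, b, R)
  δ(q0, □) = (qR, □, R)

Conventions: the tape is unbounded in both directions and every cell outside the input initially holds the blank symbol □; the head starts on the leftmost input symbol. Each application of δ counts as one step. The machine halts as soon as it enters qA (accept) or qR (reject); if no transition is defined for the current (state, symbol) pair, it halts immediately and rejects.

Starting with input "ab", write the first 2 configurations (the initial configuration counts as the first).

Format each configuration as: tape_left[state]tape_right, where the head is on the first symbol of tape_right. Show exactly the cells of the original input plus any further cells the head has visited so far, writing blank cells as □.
Step 0: [q0]ab (head at position 0)
Step 1: δ(q0, a) = (qA, a, R)  ⊢  a[qA]b (head at position 1)

Final answer: [q0]ab ⊢ a[qA]b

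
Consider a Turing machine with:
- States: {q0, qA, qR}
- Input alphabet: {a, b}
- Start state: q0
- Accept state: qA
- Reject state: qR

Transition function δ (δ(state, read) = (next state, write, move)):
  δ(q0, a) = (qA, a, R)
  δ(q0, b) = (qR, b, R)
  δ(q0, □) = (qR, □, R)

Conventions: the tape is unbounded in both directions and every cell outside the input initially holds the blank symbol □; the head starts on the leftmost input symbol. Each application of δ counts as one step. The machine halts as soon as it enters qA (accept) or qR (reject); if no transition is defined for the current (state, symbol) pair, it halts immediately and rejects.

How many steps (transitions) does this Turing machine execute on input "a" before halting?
Step 0: [q0]a (head at position 0)
Step 1: δ(q0, a) = (qA, a, R)  ⊢  a[qA]□ (head at position 1)
The machine is in qA, so it halts and accepts.
Number of transitions executed: 1.

Final answer: 1 steps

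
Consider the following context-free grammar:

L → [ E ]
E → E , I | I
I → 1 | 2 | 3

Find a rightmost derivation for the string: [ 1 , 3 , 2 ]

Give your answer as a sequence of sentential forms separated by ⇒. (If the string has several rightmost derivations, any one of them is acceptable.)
Start with L.
Step 1: the rightmost non-terminal is L; apply L → [ E ]:  [ E ]
Step 2: the rightmost non-terminal is E; apply E → E , I:  [ E , I ]
Step 3: the rightmost non-terminal is I; apply I → 2:  [ E , 2 ]
Step 4: the rightmost non-terminal is E; apply E → E , I:  [ E , I , 2 ]
Step 5: the rightmost non-terminal is I; apply I → 3:  [ E , 3 , 2 ]
Step 6: the rightmost non-terminal is E; apply E → I:  [ I , 3 , 2 ]
Step 7: the rightmost non-terminal is I; apply I → 1:  [ 1 , 3 , 2 ]

Final answer: L ⇒ [ E ] ⇒ [ E , I ] ⇒ [ E , 2 ] ⇒ [ E , I , 2 ] ⇒ [ E , 3 , 2 ] ⇒ [ I , 3 , 2 ] ⇒ [ 1 , 3 , 2 ]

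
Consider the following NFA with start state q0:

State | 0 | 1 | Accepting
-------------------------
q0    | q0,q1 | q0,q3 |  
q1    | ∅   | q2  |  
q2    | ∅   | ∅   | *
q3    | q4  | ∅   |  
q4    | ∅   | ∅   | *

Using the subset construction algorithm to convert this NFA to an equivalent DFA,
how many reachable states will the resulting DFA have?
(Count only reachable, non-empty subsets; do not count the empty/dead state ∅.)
Start subset: {q0}
{q0}: on 0 → {q0, q1}, on 1 → {q0, q3}
{q0, q1}: on 0 → {q0, q1}, on 1 → {q0, q2, q3}
{q0, q3}: on 0 → {q0, q1, q4}, on 1 → {q0, q3}
{q0, q2, q3}: on 0 → {q0, q1, q4}, on 1 → {q0, q3}
{q0, q1, q4}: on 0 → {q0, q1}, on 1 → {q0, q2, q3}
Reachable non-empty subsets: {q0}, {q0, q1}, {q0, q3}, {q0, q2, q3}, {q0, q1, q4} — 5 in total.

Final answer: 5 states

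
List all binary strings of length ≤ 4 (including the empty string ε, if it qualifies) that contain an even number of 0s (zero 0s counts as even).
Checking every binary string of length 0 to 4:
  Length 0: accepted: ε | rejected: (none)
  Length 1: accepted: 1 | rejected: 0
  Length 2: accepted: 00, 11 | rejected: 01, 10
  Length 3: accepted: 001, 010, 100, 111 | rejected: 000, 011, 101, 110
  Length 4: accepted: 0000, 0011, 0101, 0110, 1001, 1010, 1100, 1111 | rejected: 0001, 0010, 0100, 0111, 1000, 1011, 1101, 1110
Total: 16 string(s).

Final answer: ε, 1, 00, 11, 001, 010, 100, 111, 0000, 0011, 0101, 0110, 1001, 1010, 1100, 1111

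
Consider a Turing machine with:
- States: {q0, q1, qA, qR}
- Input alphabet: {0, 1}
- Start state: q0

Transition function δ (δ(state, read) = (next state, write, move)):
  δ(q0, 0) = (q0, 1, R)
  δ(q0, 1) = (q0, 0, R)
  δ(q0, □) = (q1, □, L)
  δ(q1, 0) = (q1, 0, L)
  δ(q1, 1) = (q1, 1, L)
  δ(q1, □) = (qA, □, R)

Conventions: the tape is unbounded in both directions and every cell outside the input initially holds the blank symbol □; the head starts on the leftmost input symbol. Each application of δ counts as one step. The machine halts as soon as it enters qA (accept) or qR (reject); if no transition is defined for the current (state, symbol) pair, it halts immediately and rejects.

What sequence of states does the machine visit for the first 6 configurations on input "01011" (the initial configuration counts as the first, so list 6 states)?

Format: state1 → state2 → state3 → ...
Step 0: [q0]01011 (head at position 0)
Step 1: δ(q0, 0) = (q0, 1, R)  ⊢  1[q0]1011 (head at position 1)
Step 2: δ(q0, 1) = (q0, 0, R)  ⊢  10[q0]011 (head at position 2)
Step 3: δ(q0, 0) = (q0, 1, R)  ⊢  101[q0]11 (head at position 3)
Step 4: δ(q0, 1) = (q0, 0, R)  ⊢  1010[q0]1 (head at position 4)
Step 5: δ(q0, 1) = (q0, 0, R)  ⊢  10100[q0]□ (head at position 5)
Reading off the states of these 6 configurations: q0 → q0 → q0 → q0 → q0 → q0

Final answer: q0 → q0 → q0 → q0 → q0 → q0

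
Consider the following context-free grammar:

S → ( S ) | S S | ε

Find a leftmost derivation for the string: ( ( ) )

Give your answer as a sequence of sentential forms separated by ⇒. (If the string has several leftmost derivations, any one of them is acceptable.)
Start with S.
Step 1: the leftmost non-terminal is S; apply S → ( S ):  ( S )
Step 2: the leftmost non-terminal is S; apply S → ( S ):  ( ( S ) )
Step 3: the leftmost non-terminal is S; apply S → ε:  ( ( ) )

Final answer: S ⇒ ( S ) ⇒ ( ( S ) ) ⇒ ( ( ) )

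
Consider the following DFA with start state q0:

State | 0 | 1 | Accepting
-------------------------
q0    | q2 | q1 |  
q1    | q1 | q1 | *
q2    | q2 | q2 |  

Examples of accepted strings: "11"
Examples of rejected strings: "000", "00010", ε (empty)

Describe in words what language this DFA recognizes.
non-empty binary strings starting with 1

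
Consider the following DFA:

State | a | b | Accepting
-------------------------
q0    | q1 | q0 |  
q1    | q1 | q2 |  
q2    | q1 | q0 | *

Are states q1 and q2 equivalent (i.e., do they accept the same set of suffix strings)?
Try the suffix ε (the empty string).
From q1: q1 — not accepting.
From q2: q2 — accepting.
The two states disagree on this suffix, so they are not equivalent.

Final answer: No. Distinguishing string: ε (the empty string) - accepted from q2 but not from q1.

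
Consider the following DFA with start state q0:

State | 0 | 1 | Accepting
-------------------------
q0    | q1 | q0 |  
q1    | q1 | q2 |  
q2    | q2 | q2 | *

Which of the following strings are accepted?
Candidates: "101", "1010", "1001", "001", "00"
"101": q0 → q0 → q1 → q2; q2 is accepting → accepted
"1010": q0 → q0 → q1 → q2 → q2; q2 is accepting → accepted
"1001": q0 → q0 → q1 → q1 → q2; q2 is accepting → accepted
"001": q0 → q1 → q1 → q2; q2 is accepting → accepted
"00": q0 → q1 → q1; q1 is not accepting → rejected

Final answer: "101", "1010", "1001", "001"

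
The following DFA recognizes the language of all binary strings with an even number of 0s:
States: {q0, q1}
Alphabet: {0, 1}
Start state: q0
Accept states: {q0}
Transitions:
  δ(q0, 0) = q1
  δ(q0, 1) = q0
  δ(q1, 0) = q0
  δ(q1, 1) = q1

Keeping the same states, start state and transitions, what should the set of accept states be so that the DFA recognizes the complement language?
The DFA is complete (every state has a transition on every symbol), so the complement
is recognized by the same DFA with accepting and non-accepting states swapped.
Original accept states: {q0}
Complement accept states = All states - Original accept states
= {q0, q1} - {q0}
= {q1}
Complement language: strings with an ODD number of 0s

Final answer: {q1}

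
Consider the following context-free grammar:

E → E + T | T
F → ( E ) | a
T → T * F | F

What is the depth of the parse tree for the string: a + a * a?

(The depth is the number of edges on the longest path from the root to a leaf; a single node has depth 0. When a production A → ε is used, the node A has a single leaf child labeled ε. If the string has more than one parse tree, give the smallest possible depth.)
The grammar is unambiguous; the parse tree of a + a * a is:
E → E + T at the root (depth 0).
  Left E (depth 1) → T (2) → F (3) → a (4).
  Right T (depth 1) → T * F; that T (2) → F (3) → a (4); F (2) → a (3).
The longest root-to-leaf paths have 4 edges.
Depth = 4.

Final answer: 4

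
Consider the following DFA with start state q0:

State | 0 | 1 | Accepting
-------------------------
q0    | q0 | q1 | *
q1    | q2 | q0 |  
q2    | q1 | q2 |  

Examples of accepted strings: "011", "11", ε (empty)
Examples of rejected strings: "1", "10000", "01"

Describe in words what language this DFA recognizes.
binary numbers divisible by 3 (treating the string as a binary integer; leading zeros allowed, the empty string counts as 0)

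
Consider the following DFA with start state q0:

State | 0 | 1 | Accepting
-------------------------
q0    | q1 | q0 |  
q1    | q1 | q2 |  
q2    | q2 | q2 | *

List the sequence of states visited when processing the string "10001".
q0 → q0 → q1 → q1 → q1 → q2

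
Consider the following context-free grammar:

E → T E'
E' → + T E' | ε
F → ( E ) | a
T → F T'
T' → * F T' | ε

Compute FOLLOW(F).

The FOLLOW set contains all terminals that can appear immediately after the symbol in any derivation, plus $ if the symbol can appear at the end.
Useful FIRST sets: FIRST(E') = {+, ε}, FIRST(T') = {*, ε} (both E' and T' are nullable).
FOLLOW(E): E is the start symbol → $; E appears in F → ( E ) followed by ')' → FOLLOW(E) = {), $}.
FOLLOW(E'): E' appears at the right end of E → T E' and of E' → + T E', so FOLLOW(E') ⊇ FOLLOW(E) (the second occurrence adds nothing new). FOLLOW(E') = {), $}.
FOLLOW(T): in E → T E' and E' → + T E', T is followed by E': add FIRST(E') minus ε = {+}; since E' is nullable, also add FOLLOW(E) and FOLLOW(E') = {), $}. FOLLOW(T) = {+, ), $}.
FOLLOW(T'): T' appears at the right end of T → F T' and of T' → * F T', so FOLLOW(T') = FOLLOW(T) = {+, ), $}.
FOLLOW(F): in T → F T' and T' → * F T', F is followed by T': add FIRST(T') minus ε = {*}; since T' is nullable, also add FOLLOW(T) and FOLLOW(T') = {+, ), $}. FOLLOW(F) = {*, +, ), $}.

Final answer: {$, ), *, +}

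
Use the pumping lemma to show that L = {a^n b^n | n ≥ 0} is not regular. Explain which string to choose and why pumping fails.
Language: L = {a^n b^n | n ≥ 0} (equal numbers of a's followed by b's)
Step 1: Assume for contradiction that L is regular, with pumping length p.
Step 2: Choose s = a^p b^p. Then s ∈ L (it has p a's followed by p b's) and |s| ≥ p.
Step 3: Consider any decomposition s = xyz with |xy| ≤ p and |y| > 0. Since |xy| ≤ p and the first p symbols of s are all a's, y = a^k for some k with 1 ≤ k ≤ p.
Step 4: Pumping up (i = 2): xy²z = a^(p+k) b^p, which has more a's than b's, so xy²z ∉ L.
This contradicts the pumping lemma, so L is not regular.

Final answer: Choose s = a^p b^p. Since |xy| ≤ p, y = a^k with k ≥ 1. Then xy²z = a^(p+k) b^p ∉ L.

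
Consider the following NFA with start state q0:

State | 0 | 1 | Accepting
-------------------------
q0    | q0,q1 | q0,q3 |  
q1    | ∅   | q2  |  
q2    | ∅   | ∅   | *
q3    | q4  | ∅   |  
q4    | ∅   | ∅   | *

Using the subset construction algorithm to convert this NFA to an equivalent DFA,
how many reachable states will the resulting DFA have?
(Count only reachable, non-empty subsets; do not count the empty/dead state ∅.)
Start subset: {q0}
{q0}: on 0 → {q0, q1}, on 1 → {q0, q3}
{q0, q1}: on 0 → {q0, q1}, on 1 → {q0, q2, q3}
{q0, q3}: on 0 → {q0, q1, q4}, on 1 → {q0, q3}
{q0, q2, q3}: on 0 → {q0, q1, q4}, on 1 → {q0, q3}
{q0, q1, q4}: on 0 → {q0, q1}, on 1 → {q0, q2, q3}
Reachable non-empty subsets: {q0}, {q0, q1}, {q0, q3}, {q0, q2, q3}, {q0, q1, q4} — 5 in total.

Final answer: 5 states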